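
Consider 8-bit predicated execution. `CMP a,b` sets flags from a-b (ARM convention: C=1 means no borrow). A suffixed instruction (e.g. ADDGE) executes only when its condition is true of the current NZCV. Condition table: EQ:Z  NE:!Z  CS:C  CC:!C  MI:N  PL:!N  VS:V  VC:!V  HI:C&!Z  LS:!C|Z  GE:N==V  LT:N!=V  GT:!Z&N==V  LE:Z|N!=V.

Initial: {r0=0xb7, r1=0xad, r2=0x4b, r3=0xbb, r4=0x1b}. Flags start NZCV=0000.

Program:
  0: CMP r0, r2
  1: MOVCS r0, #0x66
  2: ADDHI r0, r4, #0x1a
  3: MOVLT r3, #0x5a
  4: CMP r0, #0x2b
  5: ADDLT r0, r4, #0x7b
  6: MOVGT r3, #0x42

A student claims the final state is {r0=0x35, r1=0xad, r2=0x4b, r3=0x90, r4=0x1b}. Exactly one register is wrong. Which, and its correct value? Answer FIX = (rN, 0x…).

FIX = (r3, 0x42)

0: ✓ CMP  NZCV=0011
1: ✓ MOVCS  r0←0x66
2: ✓ ADDHI  r0←0x35
3: ✓ MOVLT  r3←0x5a
4: ✓ CMP  NZCV=0010
5: · ADDLT
6: ✓ MOVGT  r3←0x42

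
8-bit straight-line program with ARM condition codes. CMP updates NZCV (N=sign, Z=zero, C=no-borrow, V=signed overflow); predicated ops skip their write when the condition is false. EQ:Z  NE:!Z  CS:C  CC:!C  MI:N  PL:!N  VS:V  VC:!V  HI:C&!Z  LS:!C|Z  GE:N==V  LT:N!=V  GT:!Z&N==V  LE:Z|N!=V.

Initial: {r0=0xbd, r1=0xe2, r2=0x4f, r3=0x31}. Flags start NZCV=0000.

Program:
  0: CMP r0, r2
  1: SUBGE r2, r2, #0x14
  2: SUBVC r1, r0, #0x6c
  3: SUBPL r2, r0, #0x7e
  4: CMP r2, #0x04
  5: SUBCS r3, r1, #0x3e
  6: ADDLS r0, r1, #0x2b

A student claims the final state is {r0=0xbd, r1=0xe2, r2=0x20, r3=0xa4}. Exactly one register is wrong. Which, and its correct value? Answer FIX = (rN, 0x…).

FIX = (r2, 0x3f)

0: ✓ CMP  NZCV=0011
1: · SUBGE
2: · SUBVC
3: ✓ SUBPL  r2←0x3f
4: ✓ CMP  NZCV=0010
5: ✓ SUBCS  r3←0xa4
6: · ADDLS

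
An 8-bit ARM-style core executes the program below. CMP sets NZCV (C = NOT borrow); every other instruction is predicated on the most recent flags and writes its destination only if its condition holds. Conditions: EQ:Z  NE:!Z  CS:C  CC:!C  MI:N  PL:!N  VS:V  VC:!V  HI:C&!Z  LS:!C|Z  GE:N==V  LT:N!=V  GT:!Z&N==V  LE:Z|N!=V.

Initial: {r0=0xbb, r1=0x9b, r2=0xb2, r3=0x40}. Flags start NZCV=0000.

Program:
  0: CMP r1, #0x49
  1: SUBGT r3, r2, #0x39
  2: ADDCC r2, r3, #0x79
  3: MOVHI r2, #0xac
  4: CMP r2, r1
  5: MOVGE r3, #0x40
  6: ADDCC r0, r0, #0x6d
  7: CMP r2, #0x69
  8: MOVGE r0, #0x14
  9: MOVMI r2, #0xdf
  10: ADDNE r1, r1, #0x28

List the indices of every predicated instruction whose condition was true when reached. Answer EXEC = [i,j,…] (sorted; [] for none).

[0] flags=0011 → (cmp)
[1] flags=0011 GT?F → skip
[2] flags=0011 CC?F → skip
[3] flags=0011 HI?T → r2=0xac
[4] flags=0010 → (cmp)
[5] flags=0010 GE?T → r3=0x40
[6] flags=0010 CC?F → skip
[7] flags=0011 → (cmp)
[8] flags=0011 GE?F → skip
[9] flags=0011 MI?F → skip
[10] flags=0011 NE?T → r1=0xc3

EXEC = [3,5,10]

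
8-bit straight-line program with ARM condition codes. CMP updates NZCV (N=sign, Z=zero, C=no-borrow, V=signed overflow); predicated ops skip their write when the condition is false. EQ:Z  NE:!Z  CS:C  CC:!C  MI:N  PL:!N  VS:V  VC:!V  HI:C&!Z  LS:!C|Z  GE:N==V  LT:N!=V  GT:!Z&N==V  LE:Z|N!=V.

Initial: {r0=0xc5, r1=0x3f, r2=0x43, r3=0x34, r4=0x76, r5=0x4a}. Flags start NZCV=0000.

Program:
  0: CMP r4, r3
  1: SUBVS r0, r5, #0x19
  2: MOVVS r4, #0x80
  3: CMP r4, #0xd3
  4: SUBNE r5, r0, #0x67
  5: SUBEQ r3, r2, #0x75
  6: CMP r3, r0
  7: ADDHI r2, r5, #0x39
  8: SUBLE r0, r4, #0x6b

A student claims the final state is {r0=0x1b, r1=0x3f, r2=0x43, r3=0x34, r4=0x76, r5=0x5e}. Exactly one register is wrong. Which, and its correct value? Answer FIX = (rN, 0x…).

FIX = (r0, 0xc5)

[0] flags=0010 → (cmp)
[1] flags=0010 VS?F → skip
[2] flags=0010 VS?F → skip
[3] flags=1001 → (cmp)
[4] flags=1001 NE?T → r5=0x5e
[5] flags=1001 EQ?F → skip
[6] flags=0000 → (cmp)
[7] flags=0000 HI?F → skip
[8] flags=0000 LE?F → skip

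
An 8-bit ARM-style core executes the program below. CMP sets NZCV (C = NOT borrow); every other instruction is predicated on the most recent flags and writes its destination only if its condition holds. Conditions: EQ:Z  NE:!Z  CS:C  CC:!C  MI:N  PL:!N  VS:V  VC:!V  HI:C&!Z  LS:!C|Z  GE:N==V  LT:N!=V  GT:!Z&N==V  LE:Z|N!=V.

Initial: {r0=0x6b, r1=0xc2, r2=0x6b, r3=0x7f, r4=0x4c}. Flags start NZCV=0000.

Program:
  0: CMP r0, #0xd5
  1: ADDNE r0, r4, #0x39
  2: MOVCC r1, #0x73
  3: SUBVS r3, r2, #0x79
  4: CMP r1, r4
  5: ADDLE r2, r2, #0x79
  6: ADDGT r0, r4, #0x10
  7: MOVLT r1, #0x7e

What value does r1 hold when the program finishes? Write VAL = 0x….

VAL = 0x73

0: ✓ CMP  NZCV=1001
1: ✓ ADDNE  r0←0x85
2: ✓ MOVCC  r1←0x73
3: ✓ SUBVS  r3←0xf2
4: ✓ CMP  NZCV=0010
5: · ADDLE
6: ✓ ADDGT  r0←0x5c
7: · MOVLT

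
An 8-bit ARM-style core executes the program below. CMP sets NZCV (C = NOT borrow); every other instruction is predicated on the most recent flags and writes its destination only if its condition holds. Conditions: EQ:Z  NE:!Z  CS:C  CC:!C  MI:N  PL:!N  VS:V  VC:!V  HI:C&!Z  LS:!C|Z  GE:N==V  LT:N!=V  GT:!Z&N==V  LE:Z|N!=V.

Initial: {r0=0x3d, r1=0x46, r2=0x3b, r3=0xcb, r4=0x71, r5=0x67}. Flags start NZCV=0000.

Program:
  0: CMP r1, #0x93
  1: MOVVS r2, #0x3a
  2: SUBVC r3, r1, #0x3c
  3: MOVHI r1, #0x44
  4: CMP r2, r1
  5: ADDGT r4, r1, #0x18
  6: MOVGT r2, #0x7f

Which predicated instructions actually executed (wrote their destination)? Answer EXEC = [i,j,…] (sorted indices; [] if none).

[0] flags=1001 → (cmp)
[1] flags=1001 VS?T → r2=0x3a
[2] flags=1001 VC?F → skip
[3] flags=1001 HI?F → skip
[4] flags=1000 → (cmp)
[5] flags=1000 GT?F → skip
[6] flags=1000 GT?F → skip

EXEC = [1]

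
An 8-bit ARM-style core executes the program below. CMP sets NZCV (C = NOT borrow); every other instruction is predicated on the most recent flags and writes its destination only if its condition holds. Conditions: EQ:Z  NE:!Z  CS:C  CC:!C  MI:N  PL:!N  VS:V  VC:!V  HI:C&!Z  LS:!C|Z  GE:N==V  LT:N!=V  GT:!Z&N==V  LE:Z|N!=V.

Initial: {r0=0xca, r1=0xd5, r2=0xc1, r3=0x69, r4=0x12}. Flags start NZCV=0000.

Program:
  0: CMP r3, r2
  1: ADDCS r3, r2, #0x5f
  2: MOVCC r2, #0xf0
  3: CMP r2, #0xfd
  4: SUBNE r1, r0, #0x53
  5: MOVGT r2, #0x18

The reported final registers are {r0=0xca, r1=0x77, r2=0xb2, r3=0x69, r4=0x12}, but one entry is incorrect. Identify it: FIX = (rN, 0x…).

0: ✓ CMP  NZCV=1001
1: · ADDCS
2: ✓ MOVCC  r2←0xf0
3: ✓ CMP  NZCV=1000
4: ✓ SUBNE  r1←0x77
5: · MOVGT

FIX = (r2, 0xf0)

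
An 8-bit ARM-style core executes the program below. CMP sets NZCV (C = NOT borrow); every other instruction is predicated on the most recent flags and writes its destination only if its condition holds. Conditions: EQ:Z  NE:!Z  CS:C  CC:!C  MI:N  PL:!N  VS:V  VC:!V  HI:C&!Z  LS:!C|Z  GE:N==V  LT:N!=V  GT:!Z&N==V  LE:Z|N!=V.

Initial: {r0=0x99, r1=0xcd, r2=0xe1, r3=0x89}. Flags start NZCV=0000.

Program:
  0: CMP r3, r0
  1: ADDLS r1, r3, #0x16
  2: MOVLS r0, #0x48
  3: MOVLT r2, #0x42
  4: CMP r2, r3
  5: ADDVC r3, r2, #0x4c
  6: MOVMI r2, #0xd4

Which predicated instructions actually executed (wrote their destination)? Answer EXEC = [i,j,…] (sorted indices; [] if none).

EXEC = [1,2,3,6]

[0] flags=1000 → (cmp)
[1] flags=1000 LS?T → r1=0x9f
[2] flags=1000 LS?T → r0=0x48
[3] flags=1000 LT?T → r2=0x42
[4] flags=1001 → (cmp)
[5] flags=1001 VC?F → skip
[6] flags=1001 MI?T → r2=0xd4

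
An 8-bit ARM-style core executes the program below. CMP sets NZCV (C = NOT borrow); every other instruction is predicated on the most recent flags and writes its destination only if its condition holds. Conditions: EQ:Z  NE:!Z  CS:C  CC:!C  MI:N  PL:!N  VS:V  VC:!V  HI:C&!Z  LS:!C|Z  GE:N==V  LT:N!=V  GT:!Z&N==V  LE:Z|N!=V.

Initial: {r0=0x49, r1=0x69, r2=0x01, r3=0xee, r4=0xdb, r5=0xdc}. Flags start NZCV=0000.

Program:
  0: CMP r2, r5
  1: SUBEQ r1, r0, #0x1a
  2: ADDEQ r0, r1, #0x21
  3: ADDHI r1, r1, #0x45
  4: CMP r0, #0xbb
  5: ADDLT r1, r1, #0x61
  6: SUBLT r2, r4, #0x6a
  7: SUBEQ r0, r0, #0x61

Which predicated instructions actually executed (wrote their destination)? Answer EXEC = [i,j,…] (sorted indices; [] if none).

0: ✓ CMP  NZCV=0000
1: · SUBEQ
2: · ADDEQ
3: · ADDHI
4: ✓ CMP  NZCV=1001
5: · ADDLT
6: · SUBLT
7: · SUBEQ

EXEC = []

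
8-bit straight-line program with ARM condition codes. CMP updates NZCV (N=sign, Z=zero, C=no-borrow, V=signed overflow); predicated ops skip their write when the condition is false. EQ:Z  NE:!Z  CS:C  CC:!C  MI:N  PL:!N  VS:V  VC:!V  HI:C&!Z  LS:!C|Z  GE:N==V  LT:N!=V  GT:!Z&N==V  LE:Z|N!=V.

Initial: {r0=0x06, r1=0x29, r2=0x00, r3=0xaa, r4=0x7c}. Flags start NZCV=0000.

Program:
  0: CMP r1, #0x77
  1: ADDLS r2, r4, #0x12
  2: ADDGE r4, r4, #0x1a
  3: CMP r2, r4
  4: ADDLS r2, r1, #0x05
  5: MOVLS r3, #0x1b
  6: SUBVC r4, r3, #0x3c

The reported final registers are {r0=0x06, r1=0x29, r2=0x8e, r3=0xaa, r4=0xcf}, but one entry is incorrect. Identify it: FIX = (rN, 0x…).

FIX = (r4, 0x7c)

0: ✓ CMP  NZCV=1000
1: ✓ ADDLS  r2←0x8e
2: · ADDGE
3: ✓ CMP  NZCV=0011
4: · ADDLS
5: · MOVLS
6: · SUBVC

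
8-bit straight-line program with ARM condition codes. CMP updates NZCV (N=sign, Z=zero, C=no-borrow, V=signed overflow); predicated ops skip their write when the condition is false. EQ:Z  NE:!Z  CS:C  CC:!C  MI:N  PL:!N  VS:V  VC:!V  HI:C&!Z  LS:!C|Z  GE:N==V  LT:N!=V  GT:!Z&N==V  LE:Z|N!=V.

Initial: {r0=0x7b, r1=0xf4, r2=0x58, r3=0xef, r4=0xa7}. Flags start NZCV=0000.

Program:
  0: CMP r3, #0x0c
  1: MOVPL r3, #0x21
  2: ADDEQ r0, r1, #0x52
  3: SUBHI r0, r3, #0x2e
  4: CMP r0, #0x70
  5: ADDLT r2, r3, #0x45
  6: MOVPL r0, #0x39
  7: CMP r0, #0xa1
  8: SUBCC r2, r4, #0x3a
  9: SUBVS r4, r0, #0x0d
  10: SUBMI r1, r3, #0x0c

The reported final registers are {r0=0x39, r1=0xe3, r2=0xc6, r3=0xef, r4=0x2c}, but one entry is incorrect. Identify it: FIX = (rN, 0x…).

0: ✓ CMP  NZCV=1010
1: · MOVPL
2: · ADDEQ
3: ✓ SUBHI  r0←0xc1
4: ✓ CMP  NZCV=0011
5: ✓ ADDLT  r2←0x34
6: ✓ MOVPL  r0←0x39
7: ✓ CMP  NZCV=1001
8: ✓ SUBCC  r2←0x6d
9: ✓ SUBVS  r4←0x2c
10: ✓ SUBMI  r1←0xe3

FIX = (r2, 0x6d)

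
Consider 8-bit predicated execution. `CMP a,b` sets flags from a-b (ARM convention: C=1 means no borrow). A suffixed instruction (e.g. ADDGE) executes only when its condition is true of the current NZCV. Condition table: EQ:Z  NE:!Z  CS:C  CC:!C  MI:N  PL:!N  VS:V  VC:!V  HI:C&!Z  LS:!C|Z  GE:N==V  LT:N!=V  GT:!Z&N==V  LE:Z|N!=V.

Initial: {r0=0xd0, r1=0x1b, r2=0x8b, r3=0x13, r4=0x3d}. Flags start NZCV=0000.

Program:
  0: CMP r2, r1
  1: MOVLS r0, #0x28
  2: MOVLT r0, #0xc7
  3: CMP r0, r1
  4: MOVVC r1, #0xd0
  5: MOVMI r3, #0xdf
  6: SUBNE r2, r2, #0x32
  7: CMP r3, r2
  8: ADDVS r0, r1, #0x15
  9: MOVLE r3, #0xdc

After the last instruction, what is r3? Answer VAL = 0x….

0: ✓ CMP  NZCV=0011
1: · MOVLS
2: ✓ MOVLT  r0←0xc7
3: ✓ CMP  NZCV=1010
4: ✓ MOVVC  r1←0xd0
5: ✓ MOVMI  r3←0xdf
6: ✓ SUBNE  r2←0x59
7: ✓ CMP  NZCV=1010
8: · ADDVS
9: ✓ MOVLE  r3←0xdc

VAL = 0xdc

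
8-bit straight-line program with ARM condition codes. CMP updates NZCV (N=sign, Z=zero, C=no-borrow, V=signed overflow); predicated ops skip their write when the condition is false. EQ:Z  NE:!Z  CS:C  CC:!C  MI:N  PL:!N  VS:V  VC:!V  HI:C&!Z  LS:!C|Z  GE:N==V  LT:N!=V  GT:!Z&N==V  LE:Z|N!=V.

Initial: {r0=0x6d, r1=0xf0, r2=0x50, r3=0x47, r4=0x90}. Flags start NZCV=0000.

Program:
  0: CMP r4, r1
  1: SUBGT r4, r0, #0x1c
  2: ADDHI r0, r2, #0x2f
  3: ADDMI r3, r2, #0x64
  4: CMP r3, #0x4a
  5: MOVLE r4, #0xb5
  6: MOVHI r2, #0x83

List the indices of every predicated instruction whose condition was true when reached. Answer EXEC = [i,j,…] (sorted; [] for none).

EXEC = [3,5,6]

0: ✓ CMP  NZCV=1000
1: · SUBGT
2: · ADDHI
3: ✓ ADDMI  r3←0xb4
4: ✓ CMP  NZCV=0011
5: ✓ MOVLE  r4←0xb5
6: ✓ MOVHI  r2←0x83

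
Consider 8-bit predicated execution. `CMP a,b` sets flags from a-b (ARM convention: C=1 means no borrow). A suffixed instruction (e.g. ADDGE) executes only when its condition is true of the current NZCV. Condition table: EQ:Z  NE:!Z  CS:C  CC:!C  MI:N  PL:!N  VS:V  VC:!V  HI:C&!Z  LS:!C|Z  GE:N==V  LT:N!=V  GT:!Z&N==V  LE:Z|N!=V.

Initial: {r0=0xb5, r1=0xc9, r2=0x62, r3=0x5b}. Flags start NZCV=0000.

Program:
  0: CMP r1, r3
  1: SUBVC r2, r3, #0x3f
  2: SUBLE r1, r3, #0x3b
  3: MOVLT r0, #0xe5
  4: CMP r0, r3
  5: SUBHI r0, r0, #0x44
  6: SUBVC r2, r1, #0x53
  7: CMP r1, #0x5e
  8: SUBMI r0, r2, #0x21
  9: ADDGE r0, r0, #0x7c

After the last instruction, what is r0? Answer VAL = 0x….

0: ✓ CMP  NZCV=0011
1: · SUBVC
2: ✓ SUBLE  r1←0x20
3: ✓ MOVLT  r0←0xe5
4: ✓ CMP  NZCV=1010
5: ✓ SUBHI  r0←0xa1
6: ✓ SUBVC  r2←0xcd
7: ✓ CMP  NZCV=1000
8: ✓ SUBMI  r0←0xac
9: · ADDGE

VAL = 0xac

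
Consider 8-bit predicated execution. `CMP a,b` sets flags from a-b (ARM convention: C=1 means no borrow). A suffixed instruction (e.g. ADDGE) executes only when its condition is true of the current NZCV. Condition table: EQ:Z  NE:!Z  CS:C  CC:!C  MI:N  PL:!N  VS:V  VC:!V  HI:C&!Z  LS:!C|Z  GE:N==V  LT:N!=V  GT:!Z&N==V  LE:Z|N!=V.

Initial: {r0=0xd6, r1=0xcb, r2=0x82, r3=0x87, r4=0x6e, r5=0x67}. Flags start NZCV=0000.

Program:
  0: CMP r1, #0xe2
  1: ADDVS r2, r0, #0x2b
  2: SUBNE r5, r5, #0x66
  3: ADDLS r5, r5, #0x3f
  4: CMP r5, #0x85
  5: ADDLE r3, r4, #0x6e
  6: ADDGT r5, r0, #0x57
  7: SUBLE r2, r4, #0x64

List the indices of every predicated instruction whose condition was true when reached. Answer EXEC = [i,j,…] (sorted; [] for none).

EXEC = [2,3,6]

[0] flags=1000 → (cmp)
[1] flags=1000 VS?F → skip
[2] flags=1000 NE?T → r5=0x01
[3] flags=1000 LS?T → r5=0x40
[4] flags=1001 → (cmp)
[5] flags=1001 LE?F → skip
[6] flags=1001 GT?T → r5=0x2d
[7] flags=1001 LE?F → skip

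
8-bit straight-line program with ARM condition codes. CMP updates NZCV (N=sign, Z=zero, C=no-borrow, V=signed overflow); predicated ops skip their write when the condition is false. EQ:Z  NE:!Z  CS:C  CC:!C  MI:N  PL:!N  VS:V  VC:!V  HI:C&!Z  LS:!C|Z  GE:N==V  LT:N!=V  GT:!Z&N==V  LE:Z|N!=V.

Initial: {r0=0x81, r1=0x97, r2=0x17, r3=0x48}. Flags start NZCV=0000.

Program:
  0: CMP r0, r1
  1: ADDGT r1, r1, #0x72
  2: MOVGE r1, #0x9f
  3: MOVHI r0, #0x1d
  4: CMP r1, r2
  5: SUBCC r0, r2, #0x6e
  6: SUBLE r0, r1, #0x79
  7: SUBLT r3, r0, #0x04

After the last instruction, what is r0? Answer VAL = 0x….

VAL = 0x1e

0: ✓ CMP  NZCV=1000
1: · ADDGT
2: · MOVGE
3: · MOVHI
4: ✓ CMP  NZCV=1010
5: · SUBCC
6: ✓ SUBLE  r0←0x1e
7: ✓ SUBLT  r3←0x1a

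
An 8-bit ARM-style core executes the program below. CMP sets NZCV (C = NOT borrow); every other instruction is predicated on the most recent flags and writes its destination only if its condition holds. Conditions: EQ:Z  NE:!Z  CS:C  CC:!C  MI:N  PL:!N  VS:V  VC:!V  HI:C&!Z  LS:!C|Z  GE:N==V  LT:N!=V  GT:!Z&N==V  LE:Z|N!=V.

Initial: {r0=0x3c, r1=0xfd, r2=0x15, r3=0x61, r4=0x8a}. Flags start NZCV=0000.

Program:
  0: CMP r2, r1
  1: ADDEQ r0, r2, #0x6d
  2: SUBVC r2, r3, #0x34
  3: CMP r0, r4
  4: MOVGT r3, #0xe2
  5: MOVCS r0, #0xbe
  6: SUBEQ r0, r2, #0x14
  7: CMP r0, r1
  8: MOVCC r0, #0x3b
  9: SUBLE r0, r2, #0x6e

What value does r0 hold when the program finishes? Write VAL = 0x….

VAL = 0x3b

[0] flags=0000 → (cmp)
[1] flags=0000 EQ?F → skip
[2] flags=0000 VC?T → r2=0x2d
[3] flags=1001 → (cmp)
[4] flags=1001 GT?T → r3=0xe2
[5] flags=1001 CS?F → skip
[6] flags=1001 EQ?F → skip
[7] flags=0000 → (cmp)
[8] flags=0000 CC?T → r0=0x3b
[9] flags=0000 LE?F → skip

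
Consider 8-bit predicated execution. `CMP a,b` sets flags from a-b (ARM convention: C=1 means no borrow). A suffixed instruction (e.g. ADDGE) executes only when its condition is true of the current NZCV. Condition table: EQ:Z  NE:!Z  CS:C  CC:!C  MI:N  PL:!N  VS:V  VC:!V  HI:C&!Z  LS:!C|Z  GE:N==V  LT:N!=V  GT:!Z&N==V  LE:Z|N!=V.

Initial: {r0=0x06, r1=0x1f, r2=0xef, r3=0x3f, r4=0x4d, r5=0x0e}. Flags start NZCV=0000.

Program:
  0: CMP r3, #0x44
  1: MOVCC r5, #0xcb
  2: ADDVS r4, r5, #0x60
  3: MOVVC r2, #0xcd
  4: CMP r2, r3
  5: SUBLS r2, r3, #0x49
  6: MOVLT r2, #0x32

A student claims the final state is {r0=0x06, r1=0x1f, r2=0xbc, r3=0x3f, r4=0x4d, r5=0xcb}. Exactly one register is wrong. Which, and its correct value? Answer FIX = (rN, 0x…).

0: ✓ CMP  NZCV=1000
1: ✓ MOVCC  r5←0xcb
2: · ADDVS
3: ✓ MOVVC  r2←0xcd
4: ✓ CMP  NZCV=1010
5: · SUBLS
6: ✓ MOVLT  r2←0x32

FIX = (r2, 0x32)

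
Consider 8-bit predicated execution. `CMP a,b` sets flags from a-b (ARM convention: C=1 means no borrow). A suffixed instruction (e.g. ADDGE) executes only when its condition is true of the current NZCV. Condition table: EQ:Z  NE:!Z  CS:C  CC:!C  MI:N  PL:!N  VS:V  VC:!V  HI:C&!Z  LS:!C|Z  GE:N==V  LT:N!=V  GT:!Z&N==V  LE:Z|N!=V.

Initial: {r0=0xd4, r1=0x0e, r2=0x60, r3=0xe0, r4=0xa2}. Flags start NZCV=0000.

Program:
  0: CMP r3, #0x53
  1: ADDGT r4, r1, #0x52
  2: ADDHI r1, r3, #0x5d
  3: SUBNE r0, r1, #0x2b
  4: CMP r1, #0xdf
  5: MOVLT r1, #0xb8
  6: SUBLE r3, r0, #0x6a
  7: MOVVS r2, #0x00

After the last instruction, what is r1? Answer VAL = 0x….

[0] flags=1010 → (cmp)
[1] flags=1010 GT?F → skip
[2] flags=1010 HI?T → r1=0x3d
[3] flags=1010 NE?T → r0=0x12
[4] flags=0000 → (cmp)
[5] flags=0000 LT?F → skip
[6] flags=0000 LE?F → skip
[7] flags=0000 VS?F → skip

VAL = 0x3d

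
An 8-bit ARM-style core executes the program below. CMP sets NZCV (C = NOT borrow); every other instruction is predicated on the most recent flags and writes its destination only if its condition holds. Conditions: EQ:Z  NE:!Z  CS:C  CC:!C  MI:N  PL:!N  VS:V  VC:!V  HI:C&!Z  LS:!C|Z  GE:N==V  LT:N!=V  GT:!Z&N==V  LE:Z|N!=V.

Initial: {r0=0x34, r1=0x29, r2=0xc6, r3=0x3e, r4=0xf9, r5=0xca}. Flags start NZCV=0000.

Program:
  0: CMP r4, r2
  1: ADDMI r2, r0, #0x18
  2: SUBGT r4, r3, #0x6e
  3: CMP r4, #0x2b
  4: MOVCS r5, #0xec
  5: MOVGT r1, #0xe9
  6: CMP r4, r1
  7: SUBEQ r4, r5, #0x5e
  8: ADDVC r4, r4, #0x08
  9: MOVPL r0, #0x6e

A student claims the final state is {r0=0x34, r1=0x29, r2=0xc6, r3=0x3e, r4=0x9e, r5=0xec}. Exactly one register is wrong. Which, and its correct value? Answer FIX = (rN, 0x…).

[0] flags=0010 → (cmp)
[1] flags=0010 MI?F → skip
[2] flags=0010 GT?T → r4=0xd0
[3] flags=1010 → (cmp)
[4] flags=1010 CS?T → r5=0xec
[5] flags=1010 GT?F → skip
[6] flags=1010 → (cmp)
[7] flags=1010 EQ?F → skip
[8] flags=1010 VC?T → r4=0xd8
[9] flags=1010 PL?F → skip

FIX = (r4, 0xd8)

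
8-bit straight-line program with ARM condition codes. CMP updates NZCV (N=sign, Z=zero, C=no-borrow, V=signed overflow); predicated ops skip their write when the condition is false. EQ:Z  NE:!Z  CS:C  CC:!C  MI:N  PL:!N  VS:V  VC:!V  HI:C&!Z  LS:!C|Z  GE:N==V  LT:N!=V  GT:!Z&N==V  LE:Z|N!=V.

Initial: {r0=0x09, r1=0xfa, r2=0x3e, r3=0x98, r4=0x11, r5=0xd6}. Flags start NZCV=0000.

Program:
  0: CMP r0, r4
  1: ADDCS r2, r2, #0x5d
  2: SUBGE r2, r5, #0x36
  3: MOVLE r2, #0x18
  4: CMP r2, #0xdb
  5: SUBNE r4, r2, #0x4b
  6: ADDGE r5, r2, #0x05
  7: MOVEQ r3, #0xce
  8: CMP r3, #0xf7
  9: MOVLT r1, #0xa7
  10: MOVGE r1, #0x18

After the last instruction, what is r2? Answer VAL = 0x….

[0] flags=1000 → (cmp)
[1] flags=1000 CS?F → skip
[2] flags=1000 GE?F → skip
[3] flags=1000 LE?T → r2=0x18
[4] flags=0000 → (cmp)
[5] flags=0000 NE?T → r4=0xcd
[6] flags=0000 GE?T → r5=0x1d
[7] flags=0000 EQ?F → skip
[8] flags=1000 → (cmp)
[9] flags=1000 LT?T → r1=0xa7
[10] flags=1000 GE?F → skip

VAL = 0x18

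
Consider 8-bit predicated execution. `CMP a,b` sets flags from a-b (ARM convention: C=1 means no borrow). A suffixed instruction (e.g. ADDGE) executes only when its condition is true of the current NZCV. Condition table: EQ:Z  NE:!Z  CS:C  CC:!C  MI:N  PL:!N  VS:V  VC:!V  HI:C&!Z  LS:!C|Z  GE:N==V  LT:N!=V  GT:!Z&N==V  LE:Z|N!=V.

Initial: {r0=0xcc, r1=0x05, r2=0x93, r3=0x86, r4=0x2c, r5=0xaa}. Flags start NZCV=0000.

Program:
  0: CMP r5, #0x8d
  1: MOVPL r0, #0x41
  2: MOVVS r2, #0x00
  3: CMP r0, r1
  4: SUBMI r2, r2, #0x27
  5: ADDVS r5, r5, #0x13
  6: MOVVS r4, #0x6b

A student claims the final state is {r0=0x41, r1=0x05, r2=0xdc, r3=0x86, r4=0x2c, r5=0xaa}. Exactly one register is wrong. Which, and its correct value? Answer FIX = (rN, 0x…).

[0] flags=0010 → (cmp)
[1] flags=0010 PL?T → r0=0x41
[2] flags=0010 VS?F → skip
[3] flags=0010 → (cmp)
[4] flags=0010 MI?F → skip
[5] flags=0010 VS?F → skip
[6] flags=0010 VS?F → skip

FIX = (r2, 0x93)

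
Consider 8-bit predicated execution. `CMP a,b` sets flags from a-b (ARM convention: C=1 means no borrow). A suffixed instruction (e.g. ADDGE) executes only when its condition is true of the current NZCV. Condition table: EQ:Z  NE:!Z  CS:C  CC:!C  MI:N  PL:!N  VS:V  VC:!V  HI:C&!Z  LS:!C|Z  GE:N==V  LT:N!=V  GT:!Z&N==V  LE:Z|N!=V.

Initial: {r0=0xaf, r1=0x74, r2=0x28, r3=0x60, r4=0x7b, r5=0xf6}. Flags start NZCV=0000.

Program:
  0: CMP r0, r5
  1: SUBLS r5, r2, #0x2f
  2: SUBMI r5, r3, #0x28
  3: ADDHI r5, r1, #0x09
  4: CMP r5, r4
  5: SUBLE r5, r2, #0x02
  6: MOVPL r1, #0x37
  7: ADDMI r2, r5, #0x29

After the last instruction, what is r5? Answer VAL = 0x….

VAL = 0x26

0: ✓ CMP  NZCV=1000
1: ✓ SUBLS  r5←0xf9
2: ✓ SUBMI  r5←0x38
3: · ADDHI
4: ✓ CMP  NZCV=1000
5: ✓ SUBLE  r5←0x26
6: · MOVPL
7: ✓ ADDMI  r2←0x4f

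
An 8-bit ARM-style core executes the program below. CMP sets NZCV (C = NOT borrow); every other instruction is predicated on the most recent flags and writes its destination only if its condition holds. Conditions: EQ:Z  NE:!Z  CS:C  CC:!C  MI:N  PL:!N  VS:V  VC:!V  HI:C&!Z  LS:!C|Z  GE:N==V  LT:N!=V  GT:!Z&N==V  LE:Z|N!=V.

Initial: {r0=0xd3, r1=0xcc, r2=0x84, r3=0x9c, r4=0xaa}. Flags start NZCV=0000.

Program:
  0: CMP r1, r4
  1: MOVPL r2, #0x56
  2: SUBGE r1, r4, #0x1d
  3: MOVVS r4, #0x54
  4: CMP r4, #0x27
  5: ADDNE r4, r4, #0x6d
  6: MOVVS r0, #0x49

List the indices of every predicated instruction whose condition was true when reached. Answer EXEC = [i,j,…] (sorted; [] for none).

EXEC = [1,2,5]

[0] flags=0010 → (cmp)
[1] flags=0010 PL?T → r2=0x56
[2] flags=0010 GE?T → r1=0x8d
[3] flags=0010 VS?F → skip
[4] flags=1010 → (cmp)
[5] flags=1010 NE?T → r4=0x17
[6] flags=1010 VS?F → skip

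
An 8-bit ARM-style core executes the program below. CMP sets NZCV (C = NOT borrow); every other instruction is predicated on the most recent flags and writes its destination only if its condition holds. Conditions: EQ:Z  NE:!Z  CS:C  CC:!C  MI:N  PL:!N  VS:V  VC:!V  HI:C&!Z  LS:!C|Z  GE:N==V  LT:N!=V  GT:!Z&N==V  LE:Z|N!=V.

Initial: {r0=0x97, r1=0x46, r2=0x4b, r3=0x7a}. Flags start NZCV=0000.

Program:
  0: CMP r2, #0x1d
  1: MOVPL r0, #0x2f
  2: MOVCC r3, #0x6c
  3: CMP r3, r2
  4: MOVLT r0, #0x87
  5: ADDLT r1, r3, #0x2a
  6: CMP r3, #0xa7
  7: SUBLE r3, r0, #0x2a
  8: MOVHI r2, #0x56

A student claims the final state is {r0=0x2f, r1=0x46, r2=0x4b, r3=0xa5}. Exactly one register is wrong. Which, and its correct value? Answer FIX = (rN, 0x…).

FIX = (r3, 0x7a)

[0] flags=0010 → (cmp)
[1] flags=0010 PL?T → r0=0x2f
[2] flags=0010 CC?F → skip
[3] flags=0010 → (cmp)
[4] flags=0010 LT?F → skip
[5] flags=0010 LT?F → skip
[6] flags=1001 → (cmp)
[7] flags=1001 LE?F → skip
[8] flags=1001 HI?F → skip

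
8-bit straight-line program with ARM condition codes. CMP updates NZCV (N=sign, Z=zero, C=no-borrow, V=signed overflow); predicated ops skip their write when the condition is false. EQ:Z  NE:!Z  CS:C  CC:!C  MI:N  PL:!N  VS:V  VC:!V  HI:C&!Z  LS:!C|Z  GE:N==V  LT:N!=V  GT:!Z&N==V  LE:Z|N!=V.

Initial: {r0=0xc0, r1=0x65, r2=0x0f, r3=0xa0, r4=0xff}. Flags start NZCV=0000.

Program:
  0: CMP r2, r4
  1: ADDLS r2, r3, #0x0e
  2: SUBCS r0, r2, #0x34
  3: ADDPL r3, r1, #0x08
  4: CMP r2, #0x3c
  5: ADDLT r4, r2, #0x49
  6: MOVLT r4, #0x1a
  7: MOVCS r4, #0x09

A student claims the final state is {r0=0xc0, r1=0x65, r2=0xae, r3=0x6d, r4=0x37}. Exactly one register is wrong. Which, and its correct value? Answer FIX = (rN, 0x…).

FIX = (r4, 0x09)

0: ✓ CMP  NZCV=0000
1: ✓ ADDLS  r2←0xae
2: · SUBCS
3: ✓ ADDPL  r3←0x6d
4: ✓ CMP  NZCV=0011
5: ✓ ADDLT  r4←0xf7
6: ✓ MOVLT  r4←0x1a
7: ✓ MOVCS  r4←0x09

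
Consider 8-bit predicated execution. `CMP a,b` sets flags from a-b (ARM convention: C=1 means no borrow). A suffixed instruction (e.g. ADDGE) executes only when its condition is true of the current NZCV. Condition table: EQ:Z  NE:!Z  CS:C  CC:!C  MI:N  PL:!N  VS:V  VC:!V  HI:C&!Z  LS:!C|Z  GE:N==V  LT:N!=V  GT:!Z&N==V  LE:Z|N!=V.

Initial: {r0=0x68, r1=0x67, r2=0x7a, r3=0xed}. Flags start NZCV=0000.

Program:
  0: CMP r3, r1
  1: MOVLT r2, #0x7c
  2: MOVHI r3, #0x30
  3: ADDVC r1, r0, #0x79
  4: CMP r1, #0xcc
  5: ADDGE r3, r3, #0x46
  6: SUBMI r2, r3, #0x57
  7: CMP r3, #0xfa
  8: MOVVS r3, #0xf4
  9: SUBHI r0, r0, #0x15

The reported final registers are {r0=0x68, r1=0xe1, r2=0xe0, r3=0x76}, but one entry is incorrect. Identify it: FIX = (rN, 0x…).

0: ✓ CMP  NZCV=1010
1: ✓ MOVLT  r2←0x7c
2: ✓ MOVHI  r3←0x30
3: ✓ ADDVC  r1←0xe1
4: ✓ CMP  NZCV=0010
5: ✓ ADDGE  r3←0x76
6: · SUBMI
7: ✓ CMP  NZCV=0000
8: · MOVVS
9: · SUBHI

FIX = (r2, 0x7c)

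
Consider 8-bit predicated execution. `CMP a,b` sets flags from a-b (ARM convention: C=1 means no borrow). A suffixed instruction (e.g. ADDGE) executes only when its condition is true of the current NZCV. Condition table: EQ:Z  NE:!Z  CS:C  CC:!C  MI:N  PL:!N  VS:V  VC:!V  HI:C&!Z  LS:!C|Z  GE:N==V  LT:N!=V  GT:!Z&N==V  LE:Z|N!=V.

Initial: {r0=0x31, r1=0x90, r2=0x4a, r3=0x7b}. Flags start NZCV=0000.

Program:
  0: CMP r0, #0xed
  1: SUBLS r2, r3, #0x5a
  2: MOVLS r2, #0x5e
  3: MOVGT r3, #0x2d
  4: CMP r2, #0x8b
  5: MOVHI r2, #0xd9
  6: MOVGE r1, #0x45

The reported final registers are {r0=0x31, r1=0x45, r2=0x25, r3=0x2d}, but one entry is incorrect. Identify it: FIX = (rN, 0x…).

FIX = (r2, 0x5e)

0: ✓ CMP  NZCV=0000
1: ✓ SUBLS  r2←0x21
2: ✓ MOVLS  r2←0x5e
3: ✓ MOVGT  r3←0x2d
4: ✓ CMP  NZCV=1001
5: · MOVHI
6: ✓ MOVGE  r1←0x45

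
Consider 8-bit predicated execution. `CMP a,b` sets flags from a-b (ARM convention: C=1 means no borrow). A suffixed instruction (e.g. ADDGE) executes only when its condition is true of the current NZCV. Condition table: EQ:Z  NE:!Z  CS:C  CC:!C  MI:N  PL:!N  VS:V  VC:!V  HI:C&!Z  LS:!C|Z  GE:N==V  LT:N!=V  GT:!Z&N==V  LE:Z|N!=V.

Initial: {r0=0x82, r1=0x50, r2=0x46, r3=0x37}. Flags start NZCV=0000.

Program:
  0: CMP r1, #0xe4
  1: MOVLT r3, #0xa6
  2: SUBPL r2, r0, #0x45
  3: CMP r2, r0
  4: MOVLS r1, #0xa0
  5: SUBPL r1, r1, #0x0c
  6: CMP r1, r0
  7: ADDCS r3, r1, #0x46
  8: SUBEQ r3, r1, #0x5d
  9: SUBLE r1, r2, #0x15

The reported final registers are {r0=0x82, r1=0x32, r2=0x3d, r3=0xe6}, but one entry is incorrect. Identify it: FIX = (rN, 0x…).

0: ✓ CMP  NZCV=0000
1: · MOVLT
2: ✓ SUBPL  r2←0x3d
3: ✓ CMP  NZCV=1001
4: ✓ MOVLS  r1←0xa0
5: · SUBPL
6: ✓ CMP  NZCV=0010
7: ✓ ADDCS  r3←0xe6
8: · SUBEQ
9: · SUBLE

FIX = (r1, 0xa0)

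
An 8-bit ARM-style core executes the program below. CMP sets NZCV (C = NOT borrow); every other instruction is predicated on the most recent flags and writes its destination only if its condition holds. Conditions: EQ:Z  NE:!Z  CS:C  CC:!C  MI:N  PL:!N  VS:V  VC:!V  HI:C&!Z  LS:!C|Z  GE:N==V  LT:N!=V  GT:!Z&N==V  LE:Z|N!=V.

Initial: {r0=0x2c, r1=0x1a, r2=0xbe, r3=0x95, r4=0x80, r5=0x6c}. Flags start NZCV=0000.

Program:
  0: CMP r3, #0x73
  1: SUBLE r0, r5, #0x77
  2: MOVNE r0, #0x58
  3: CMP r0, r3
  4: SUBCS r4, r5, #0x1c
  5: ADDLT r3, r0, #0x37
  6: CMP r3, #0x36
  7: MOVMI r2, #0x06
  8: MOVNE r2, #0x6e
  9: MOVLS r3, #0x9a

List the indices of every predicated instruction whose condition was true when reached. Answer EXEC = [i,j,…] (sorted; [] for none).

[0] flags=0011 → (cmp)
[1] flags=0011 LE?T → r0=0xf5
[2] flags=0011 NE?T → r0=0x58
[3] flags=1001 → (cmp)
[4] flags=1001 CS?F → skip
[5] flags=1001 LT?F → skip
[6] flags=0011 → (cmp)
[7] flags=0011 MI?F → skip
[8] flags=0011 NE?T → r2=0x6e
[9] flags=0011 LS?F → skip

EXEC = [1,2,8]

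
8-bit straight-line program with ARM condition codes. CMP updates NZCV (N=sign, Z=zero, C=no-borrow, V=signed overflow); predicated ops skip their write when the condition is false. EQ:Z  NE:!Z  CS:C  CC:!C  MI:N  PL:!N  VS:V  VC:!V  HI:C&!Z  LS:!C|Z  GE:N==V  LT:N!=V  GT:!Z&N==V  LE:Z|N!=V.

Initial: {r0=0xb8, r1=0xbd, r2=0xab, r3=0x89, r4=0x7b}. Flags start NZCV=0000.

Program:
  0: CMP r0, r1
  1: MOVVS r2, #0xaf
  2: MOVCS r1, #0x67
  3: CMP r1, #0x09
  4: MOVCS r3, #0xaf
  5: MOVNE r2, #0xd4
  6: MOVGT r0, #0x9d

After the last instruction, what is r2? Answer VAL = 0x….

VAL = 0xd4

0: ✓ CMP  NZCV=1000
1: · MOVVS
2: · MOVCS
3: ✓ CMP  NZCV=1010
4: ✓ MOVCS  r3←0xaf
5: ✓ MOVNE  r2←0xd4
6: · MOVGT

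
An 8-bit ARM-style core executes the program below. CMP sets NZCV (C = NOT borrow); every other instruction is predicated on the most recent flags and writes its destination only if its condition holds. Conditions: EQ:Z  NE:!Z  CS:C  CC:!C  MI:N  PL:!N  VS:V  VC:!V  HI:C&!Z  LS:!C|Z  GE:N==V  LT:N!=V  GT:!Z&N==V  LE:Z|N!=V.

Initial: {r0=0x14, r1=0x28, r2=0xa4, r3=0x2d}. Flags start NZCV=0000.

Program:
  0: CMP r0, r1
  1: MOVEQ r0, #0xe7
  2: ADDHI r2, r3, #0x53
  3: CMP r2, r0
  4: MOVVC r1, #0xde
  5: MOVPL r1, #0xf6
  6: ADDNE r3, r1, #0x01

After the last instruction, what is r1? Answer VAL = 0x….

[0] flags=1000 → (cmp)
[1] flags=1000 EQ?F → skip
[2] flags=1000 HI?F → skip
[3] flags=1010 → (cmp)
[4] flags=1010 VC?T → r1=0xde
[5] flags=1010 PL?F → skip
[6] flags=1010 NE?T → r3=0xdf

VAL = 0xde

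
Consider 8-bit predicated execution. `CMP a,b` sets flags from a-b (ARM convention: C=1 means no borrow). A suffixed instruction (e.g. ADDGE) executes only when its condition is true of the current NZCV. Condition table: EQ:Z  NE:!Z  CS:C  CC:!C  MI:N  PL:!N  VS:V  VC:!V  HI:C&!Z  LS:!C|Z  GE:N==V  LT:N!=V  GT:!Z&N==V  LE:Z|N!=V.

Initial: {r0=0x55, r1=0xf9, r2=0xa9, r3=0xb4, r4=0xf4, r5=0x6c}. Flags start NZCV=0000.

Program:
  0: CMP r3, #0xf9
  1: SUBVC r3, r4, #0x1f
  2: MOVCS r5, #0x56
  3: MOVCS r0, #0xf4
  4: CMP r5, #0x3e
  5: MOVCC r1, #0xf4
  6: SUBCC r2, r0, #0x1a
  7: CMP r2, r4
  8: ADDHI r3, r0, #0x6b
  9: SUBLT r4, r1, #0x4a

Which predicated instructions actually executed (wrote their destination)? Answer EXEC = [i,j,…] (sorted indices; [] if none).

0: ✓ CMP  NZCV=1000
1: ✓ SUBVC  r3←0xd5
2: · MOVCS
3: · MOVCS
4: ✓ CMP  NZCV=0010
5: · MOVCC
6: · SUBCC
7: ✓ CMP  NZCV=1000
8: · ADDHI
9: ✓ SUBLT  r4←0xaf

EXEC = [1,9]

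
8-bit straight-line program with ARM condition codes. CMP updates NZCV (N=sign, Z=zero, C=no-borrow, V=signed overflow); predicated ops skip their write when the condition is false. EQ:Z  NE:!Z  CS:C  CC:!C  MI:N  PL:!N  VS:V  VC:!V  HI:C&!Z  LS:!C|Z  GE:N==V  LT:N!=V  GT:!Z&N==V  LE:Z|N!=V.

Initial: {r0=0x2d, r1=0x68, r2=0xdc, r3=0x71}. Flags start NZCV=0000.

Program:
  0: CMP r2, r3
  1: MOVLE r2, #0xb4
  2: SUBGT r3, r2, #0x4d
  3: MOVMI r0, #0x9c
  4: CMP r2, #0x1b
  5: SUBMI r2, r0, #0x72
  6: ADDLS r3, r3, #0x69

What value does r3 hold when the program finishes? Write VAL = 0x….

0: ✓ CMP  NZCV=0011
1: ✓ MOVLE  r2←0xb4
2: · SUBGT
3: · MOVMI
4: ✓ CMP  NZCV=1010
5: ✓ SUBMI  r2←0xbb
6: · ADDLS

VAL = 0x71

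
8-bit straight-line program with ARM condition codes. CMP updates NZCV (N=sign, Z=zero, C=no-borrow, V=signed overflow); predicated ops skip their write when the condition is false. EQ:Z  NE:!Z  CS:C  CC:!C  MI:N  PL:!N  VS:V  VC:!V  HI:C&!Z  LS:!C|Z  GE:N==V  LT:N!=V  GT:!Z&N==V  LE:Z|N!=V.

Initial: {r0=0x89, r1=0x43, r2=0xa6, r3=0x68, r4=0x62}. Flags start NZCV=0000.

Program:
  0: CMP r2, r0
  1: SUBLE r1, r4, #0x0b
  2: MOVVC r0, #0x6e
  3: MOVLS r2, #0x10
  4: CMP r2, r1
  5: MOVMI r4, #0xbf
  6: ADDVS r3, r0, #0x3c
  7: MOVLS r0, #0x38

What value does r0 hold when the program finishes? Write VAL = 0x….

VAL = 0x6e

0: ✓ CMP  NZCV=0010
1: · SUBLE
2: ✓ MOVVC  r0←0x6e
3: · MOVLS
4: ✓ CMP  NZCV=0011
5: · MOVMI
6: ✓ ADDVS  r3←0xaa
7: · MOVLS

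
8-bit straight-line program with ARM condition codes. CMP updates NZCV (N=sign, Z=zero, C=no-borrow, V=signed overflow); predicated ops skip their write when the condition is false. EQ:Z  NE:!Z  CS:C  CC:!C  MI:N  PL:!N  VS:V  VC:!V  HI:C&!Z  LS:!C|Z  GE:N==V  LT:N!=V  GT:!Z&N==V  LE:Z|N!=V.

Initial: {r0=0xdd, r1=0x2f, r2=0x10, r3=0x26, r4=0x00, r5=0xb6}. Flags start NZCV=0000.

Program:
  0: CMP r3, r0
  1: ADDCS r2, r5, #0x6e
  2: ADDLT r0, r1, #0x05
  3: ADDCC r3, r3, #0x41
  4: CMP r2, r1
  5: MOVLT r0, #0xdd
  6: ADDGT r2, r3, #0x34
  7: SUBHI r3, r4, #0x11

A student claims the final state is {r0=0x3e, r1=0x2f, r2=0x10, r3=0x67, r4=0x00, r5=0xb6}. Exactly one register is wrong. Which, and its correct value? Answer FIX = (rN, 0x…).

[0] flags=0000 → (cmp)
[1] flags=0000 CS?F → skip
[2] flags=0000 LT?F → skip
[3] flags=0000 CC?T → r3=0x67
[4] flags=1000 → (cmp)
[5] flags=1000 LT?T → r0=0xdd
[6] flags=1000 GT?F → skip
[7] flags=1000 HI?F → skip

FIX = (r0, 0xdd)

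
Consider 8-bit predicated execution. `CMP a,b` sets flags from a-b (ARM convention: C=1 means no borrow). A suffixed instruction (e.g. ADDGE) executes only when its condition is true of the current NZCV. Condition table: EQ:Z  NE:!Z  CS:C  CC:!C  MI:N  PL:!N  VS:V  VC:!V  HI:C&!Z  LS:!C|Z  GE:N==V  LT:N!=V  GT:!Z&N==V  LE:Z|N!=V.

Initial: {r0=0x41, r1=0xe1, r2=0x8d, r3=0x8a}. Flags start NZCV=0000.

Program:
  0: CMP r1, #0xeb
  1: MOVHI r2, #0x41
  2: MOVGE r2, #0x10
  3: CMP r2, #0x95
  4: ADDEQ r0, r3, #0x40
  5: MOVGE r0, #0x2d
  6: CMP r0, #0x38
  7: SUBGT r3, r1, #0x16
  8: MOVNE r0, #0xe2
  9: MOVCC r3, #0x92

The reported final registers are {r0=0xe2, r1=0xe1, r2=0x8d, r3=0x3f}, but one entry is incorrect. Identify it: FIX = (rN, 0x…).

FIX = (r3, 0xcb)

0: ✓ CMP  NZCV=1000
1: · MOVHI
2: · MOVGE
3: ✓ CMP  NZCV=1000
4: · ADDEQ
5: · MOVGE
6: ✓ CMP  NZCV=0010
7: ✓ SUBGT  r3←0xcb
8: ✓ MOVNE  r0←0xe2
9: · MOVCC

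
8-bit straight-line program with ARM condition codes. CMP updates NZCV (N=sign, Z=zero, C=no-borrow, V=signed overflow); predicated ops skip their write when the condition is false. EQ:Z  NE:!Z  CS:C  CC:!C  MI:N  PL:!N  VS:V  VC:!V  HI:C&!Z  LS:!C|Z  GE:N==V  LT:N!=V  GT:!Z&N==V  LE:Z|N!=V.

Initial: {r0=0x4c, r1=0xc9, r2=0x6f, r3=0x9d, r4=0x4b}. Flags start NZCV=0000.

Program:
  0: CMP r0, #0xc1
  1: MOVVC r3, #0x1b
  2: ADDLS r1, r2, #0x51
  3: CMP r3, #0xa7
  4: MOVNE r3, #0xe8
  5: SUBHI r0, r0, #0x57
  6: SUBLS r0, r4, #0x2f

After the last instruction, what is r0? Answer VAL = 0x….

[0] flags=1001 → (cmp)
[1] flags=1001 VC?F → skip
[2] flags=1001 LS?T → r1=0xc0
[3] flags=1000 → (cmp)
[4] flags=1000 NE?T → r3=0xe8
[5] flags=1000 HI?F → skip
[6] flags=1000 LS?T → r0=0x1c

VAL = 0x1c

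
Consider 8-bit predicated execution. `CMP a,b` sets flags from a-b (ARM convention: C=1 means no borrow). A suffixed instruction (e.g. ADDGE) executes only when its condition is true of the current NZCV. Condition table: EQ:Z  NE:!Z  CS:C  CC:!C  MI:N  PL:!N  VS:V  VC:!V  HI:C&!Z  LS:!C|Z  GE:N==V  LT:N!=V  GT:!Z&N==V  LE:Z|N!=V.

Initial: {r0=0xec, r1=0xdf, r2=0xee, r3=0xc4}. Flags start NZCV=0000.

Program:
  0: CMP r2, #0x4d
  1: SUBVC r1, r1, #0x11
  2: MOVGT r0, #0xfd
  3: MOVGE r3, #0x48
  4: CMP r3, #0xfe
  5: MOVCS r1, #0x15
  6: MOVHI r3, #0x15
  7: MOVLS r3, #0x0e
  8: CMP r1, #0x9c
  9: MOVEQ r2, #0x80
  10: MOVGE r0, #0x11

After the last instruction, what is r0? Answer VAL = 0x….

VAL = 0x11

[0] flags=1010 → (cmp)
[1] flags=1010 VC?T → r1=0xce
[2] flags=1010 GT?F → skip
[3] flags=1010 GE?F → skip
[4] flags=1000 → (cmp)
[5] flags=1000 CS?F → skip
[6] flags=1000 HI?F → skip
[7] flags=1000 LS?T → r3=0x0e
[8] flags=0010 → (cmp)
[9] flags=0010 EQ?F → skip
[10] flags=0010 GE?T → r0=0x11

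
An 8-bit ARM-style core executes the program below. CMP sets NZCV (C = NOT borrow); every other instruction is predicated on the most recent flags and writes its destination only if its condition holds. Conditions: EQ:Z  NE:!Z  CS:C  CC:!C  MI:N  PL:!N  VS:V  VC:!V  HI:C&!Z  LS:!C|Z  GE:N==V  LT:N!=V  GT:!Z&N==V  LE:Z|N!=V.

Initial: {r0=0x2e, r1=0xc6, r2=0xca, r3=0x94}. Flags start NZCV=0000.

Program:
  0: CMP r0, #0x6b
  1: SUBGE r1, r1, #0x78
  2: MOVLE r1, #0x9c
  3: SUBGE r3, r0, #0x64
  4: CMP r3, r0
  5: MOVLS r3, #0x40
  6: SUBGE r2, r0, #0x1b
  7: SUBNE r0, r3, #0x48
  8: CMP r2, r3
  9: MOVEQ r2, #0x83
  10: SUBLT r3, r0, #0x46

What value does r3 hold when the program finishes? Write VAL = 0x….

VAL = 0x94

[0] flags=1000 → (cmp)
[1] flags=1000 GE?F → skip
[2] flags=1000 LE?T → r1=0x9c
[3] flags=1000 GE?F → skip
[4] flags=0011 → (cmp)
[5] flags=0011 LS?F → skip
[6] flags=0011 GE?F → skip
[7] flags=0011 NE?T → r0=0x4c
[8] flags=0010 → (cmp)
[9] flags=0010 EQ?F → skip
[10] flags=0010 LT?F → skip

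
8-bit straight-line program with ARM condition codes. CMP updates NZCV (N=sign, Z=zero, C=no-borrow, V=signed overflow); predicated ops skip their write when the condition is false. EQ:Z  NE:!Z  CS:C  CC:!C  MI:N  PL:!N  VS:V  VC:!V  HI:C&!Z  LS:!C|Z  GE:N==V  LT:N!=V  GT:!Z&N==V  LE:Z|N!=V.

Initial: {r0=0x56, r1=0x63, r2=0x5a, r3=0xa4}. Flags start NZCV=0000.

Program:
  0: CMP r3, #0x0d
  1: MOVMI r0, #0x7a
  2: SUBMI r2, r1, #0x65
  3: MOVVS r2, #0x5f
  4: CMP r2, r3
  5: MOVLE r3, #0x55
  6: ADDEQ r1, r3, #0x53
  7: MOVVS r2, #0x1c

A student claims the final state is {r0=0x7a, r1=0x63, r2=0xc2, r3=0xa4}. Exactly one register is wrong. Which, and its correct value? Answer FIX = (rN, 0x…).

FIX = (r2, 0xfe)

0: ✓ CMP  NZCV=1010
1: ✓ MOVMI  r0←0x7a
2: ✓ SUBMI  r2←0xfe
3: · MOVVS
4: ✓ CMP  NZCV=0010
5: · MOVLE
6: · ADDEQ
7: · MOVVS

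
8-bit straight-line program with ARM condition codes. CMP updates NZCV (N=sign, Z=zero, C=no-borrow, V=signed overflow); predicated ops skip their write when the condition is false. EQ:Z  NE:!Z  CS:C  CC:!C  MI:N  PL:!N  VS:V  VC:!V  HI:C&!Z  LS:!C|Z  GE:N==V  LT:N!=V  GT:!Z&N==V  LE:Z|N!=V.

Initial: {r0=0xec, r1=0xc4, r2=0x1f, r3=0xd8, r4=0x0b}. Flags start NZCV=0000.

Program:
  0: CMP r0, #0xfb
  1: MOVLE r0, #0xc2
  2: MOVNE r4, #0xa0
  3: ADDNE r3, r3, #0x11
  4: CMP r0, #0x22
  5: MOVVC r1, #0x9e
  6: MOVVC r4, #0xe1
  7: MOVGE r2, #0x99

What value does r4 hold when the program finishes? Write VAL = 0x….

[0] flags=1000 → (cmp)
[1] flags=1000 LE?T → r0=0xc2
[2] flags=1000 NE?T → r4=0xa0
[3] flags=1000 NE?T → r3=0xe9
[4] flags=1010 → (cmp)
[5] flags=1010 VC?T → r1=0x9e
[6] flags=1010 VC?T → r4=0xe1
[7] flags=1010 GE?F → skip

VAL = 0xe1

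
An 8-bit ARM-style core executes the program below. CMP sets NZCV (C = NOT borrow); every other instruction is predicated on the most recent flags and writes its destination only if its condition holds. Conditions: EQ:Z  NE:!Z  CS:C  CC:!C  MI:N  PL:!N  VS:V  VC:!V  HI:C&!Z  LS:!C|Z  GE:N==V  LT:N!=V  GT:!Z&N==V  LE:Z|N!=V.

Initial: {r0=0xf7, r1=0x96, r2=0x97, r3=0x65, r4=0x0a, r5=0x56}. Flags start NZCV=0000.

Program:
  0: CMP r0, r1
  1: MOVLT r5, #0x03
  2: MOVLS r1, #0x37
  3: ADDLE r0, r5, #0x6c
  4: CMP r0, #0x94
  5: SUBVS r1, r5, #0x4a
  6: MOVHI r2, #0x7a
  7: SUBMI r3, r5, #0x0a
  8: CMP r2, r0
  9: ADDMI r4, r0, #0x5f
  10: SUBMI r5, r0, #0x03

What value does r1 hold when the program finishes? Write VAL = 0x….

0: ✓ CMP  NZCV=0010
1: · MOVLT
2: · MOVLS
3: · ADDLE
4: ✓ CMP  NZCV=0010
5: · SUBVS
6: ✓ MOVHI  r2←0x7a
7: · SUBMI
8: ✓ CMP  NZCV=1001
9: ✓ ADDMI  r4←0x56
10: ✓ SUBMI  r5←0xf4

VAL = 0x96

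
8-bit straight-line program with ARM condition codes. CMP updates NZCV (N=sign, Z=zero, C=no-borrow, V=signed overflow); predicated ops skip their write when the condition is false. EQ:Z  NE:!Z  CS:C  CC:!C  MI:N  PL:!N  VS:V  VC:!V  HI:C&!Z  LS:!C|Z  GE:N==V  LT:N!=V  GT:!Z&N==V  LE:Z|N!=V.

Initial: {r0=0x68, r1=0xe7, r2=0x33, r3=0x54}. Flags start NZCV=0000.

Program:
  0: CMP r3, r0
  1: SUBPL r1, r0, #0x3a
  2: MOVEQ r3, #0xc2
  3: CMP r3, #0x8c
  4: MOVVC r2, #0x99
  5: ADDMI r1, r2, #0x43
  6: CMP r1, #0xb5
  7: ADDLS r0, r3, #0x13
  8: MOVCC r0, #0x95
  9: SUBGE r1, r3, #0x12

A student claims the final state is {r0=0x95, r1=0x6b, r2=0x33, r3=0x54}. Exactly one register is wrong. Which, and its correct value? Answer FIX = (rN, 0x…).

FIX = (r1, 0x42)

[0] flags=1000 → (cmp)
[1] flags=1000 PL?F → skip
[2] flags=1000 EQ?F → skip
[3] flags=1001 → (cmp)
[4] flags=1001 VC?F → skip
[5] flags=1001 MI?T → r1=0x76
[6] flags=1001 → (cmp)
[7] flags=1001 LS?T → r0=0x67
[8] flags=1001 CC?T → r0=0x95
[9] flags=1001 GE?T → r1=0x42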